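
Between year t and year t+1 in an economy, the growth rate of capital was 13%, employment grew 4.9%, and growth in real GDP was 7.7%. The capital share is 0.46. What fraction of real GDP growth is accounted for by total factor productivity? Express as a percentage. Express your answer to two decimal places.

-12.03%

Labor's share = 1 − 0.46 = 0.54.
Capital: 0.46 × 13 = 5.98 pp.
Employment: 0.54 × 4.9 = 2.646 pp.
TFP growth = 7.7 − 8.626 = -0.926%.
TFP share of growth = -0.926 / 7.7 × 100 = -12.026%.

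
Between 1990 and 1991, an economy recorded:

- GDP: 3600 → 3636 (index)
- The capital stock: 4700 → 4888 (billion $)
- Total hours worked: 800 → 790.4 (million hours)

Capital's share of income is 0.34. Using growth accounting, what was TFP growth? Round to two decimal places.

GDP growth = (3636 − 3600) / 3600 = 1%.
The capital stock growth = (4888 − 4700) / 4700 = 4%.
Total hours worked growth = (790.4 − 800) / 800 = -1.2%.
Labor's share = 1 − 0.34 = 0.66.
The capital stock: 0.34 × 4 = 1.36 pp.
Total hours worked: 0.66 × (-1.2) = -0.792 pp.
TFP growth = 1 − 0.568 = 0.432%.

0.43%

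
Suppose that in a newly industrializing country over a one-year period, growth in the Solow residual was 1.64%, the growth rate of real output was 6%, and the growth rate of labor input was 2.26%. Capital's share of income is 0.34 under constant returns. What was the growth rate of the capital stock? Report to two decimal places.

Labor's share = 1 − 0.34 = 0.66.
gY = gA + 0.66×2.26 + 0.34×g.
0.34×g = 6 − 1.64 − 1.4916 = 2.8684.
g = 2.8684 / 0.34 = 8.4365%.

The capital stock growth was 8.44%.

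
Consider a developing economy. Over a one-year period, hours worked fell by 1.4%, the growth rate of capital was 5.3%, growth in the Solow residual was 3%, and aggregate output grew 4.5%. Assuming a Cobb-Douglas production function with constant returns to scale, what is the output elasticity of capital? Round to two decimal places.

gY = gA + α·gK + (1−α)·gL, so gY − gA − gL = α(gK − gL).
4.5 − 3 + 1.4 = α × (5.3 − (-1.4)).
2.9 = 6.7 α, so α = 0.4328.

α = 0.43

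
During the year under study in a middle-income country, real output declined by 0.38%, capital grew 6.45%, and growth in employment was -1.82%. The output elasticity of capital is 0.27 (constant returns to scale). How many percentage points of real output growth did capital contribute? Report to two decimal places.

1.74

Contribution = share × growth = 0.27 × 6.45 = 1.7415 pp.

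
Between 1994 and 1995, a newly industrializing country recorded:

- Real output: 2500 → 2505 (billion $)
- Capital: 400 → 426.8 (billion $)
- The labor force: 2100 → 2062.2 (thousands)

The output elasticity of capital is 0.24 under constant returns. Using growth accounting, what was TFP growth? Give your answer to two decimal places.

-0.04%

Real output growth = (2505 − 2500) / 2500 = 0.2%.
Capital growth = (426.8 − 400) / 400 = 6.7%.
The labor force growth = (2062.2 − 2100) / 2100 = -1.8%.
Labor's share = 1 − 0.24 = 0.76.
Capital: 0.24 × 6.7 = 1.608 pp.
The labor force: 0.76 × (-1.8) = -1.368 pp.
TFP growth = 0.2 − 0.24 = -0.04%.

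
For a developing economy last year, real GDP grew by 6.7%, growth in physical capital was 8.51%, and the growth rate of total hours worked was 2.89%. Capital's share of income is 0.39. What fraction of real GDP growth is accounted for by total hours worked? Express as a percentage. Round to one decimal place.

Labor's share = 1 − 0.39 = 0.61.
Total hours worked contributed 0.61 × 2.89 = 1.7629 pp.
Share of growth = 1.7629 / 6.7 × 100 = 26.312%.

Total hours worked accounted for 26.3% of growth.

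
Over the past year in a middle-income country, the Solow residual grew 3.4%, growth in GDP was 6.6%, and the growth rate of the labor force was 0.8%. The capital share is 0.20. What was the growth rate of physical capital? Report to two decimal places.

12.80%

Labor's share = 1 − 0.2 = 0.8.
gY = gA + 0.8×0.8 + 0.2×g.
0.2×g = 6.6 − 3.4 − 0.64 = 2.56.
g = 2.56 / 0.2 = 12.8%.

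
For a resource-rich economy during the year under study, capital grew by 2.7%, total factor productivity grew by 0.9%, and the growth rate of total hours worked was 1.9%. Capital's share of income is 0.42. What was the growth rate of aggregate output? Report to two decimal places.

Labor's share = 1 − 0.42 = 0.58.
Capital: 0.42 × 2.7 = 1.134 pp.
Total hours worked: 0.58 × 1.9 = 1.102 pp.
Output growth = 0.9 + 2.236 = 3.136%.

Aggregate output growth was 3.14%.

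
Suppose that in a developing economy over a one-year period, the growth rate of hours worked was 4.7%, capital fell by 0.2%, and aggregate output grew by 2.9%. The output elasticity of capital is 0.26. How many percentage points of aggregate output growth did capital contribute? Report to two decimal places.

Contribution = share × growth = 0.26 × (-0.2) = -0.052 pp.

-0.05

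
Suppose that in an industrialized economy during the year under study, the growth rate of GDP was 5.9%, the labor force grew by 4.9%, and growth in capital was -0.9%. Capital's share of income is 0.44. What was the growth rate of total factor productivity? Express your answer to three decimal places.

3.552%

Labor's share = 1 − 0.44 = 0.56.
Capital: 0.44 × (-0.9) = -0.396 pp.
The labor force: 0.56 × 4.9 = 2.744 pp.
TFP growth = 5.9 − 2.348 = 3.552%.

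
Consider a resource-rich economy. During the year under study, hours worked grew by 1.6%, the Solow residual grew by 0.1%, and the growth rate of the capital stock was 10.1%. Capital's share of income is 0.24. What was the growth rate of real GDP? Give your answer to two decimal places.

3.74%

Labor's share = 1 − 0.24 = 0.76.
The capital stock: 0.24 × 10.1 = 2.424 pp.
Hours worked: 0.76 × 1.6 = 1.216 pp.
Output growth = 0.1 + 3.64 = 3.74%.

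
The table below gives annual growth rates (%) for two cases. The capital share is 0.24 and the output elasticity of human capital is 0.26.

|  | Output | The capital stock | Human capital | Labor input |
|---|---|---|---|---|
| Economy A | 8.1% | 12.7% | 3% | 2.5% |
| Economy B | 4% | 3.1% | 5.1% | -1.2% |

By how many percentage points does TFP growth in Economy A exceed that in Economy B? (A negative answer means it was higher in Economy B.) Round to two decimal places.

Labor's share = 1 − 0.24 − 0.26 = 0.5.
Economy A: TFP = 8.1 − 3.048 − 0.78 − 1.25 = 3.022%.
Economy B: TFP = 4 − 0.744 − 1.326 + 0.6 = 2.53%.
Difference = 3.022 − (2.53) = 0.492 pp.

0.49 percentage points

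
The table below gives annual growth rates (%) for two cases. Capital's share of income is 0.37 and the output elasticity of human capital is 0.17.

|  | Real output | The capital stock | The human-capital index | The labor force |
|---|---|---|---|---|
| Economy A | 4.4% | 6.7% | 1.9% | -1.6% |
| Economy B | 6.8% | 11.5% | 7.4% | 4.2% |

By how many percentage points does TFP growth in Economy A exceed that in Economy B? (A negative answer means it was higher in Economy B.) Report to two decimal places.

2.98 percentage points

Labor's share = 1 − 0.37 − 0.17 = 0.46.
Economy A: TFP = 4.4 − 2.479 − 0.323 + 0.736 = 2.334%.
Economy B: TFP = 6.8 − 4.255 − 1.258 − 1.932 = -0.645%.
Difference = 2.334 − (-0.645) = 2.979 pp.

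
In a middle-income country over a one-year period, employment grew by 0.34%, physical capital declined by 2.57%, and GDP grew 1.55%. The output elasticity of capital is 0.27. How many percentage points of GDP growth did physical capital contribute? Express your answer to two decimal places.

-0.69 pp

Contribution = share × growth = 0.27 × (-2.57) = -0.6939 pp.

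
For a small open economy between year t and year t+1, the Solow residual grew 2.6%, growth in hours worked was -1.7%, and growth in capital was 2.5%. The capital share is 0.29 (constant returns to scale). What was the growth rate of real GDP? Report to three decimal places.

Labor's share = 1 − 0.29 = 0.71.
Capital: 0.29 × 2.5 = 0.725 pp.
Hours worked: 0.71 × (-1.7) = -1.207 pp.
Output growth = 2.6 + (-0.482) = 2.118%.

2.118%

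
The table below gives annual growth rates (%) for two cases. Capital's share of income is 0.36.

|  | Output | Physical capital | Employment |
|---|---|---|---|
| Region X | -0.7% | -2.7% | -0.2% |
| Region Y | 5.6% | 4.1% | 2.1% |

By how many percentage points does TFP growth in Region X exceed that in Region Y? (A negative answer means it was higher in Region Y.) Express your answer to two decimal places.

-2.38 percentage points

Labor's share = 1 − 0.36 = 0.64.
Region X: TFP = -0.7 + 0.972 + 0.128 = 0.4%.
Region Y: TFP = 5.6 − 1.476 − 1.344 = 2.78%.
Difference = 0.4 − (2.78) = -2.38 pp.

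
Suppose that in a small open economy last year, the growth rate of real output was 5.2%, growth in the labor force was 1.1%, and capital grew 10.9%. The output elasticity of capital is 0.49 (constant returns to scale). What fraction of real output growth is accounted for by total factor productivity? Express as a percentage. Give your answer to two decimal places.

-13.50%

Labor's share = 1 − 0.49 = 0.51.
Capital: 0.49 × 10.9 = 5.341 pp.
The labor force: 0.51 × 1.1 = 0.561 pp.
TFP growth = 5.2 − 5.902 = -0.702%.
TFP share of growth = -0.702 / 5.2 × 100 = -13.5%.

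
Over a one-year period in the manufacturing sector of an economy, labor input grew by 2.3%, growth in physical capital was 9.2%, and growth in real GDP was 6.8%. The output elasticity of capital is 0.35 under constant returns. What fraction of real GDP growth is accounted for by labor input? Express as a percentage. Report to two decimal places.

Labor input accounted for 21.99% of growth.

Labor's share = 1 − 0.35 = 0.65.
Labor input contributed 0.65 × 2.3 = 1.495 pp.
Share of growth = 1.495 / 6.8 × 100 = 21.9853%.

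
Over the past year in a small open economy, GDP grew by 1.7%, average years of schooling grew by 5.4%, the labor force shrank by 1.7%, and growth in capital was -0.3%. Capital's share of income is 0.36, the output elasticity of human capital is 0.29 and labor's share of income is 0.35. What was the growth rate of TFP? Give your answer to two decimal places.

0.84%

Labor's share = 1 − 0.36 − 0.29 = 0.35.
Capital: 0.36 × (-0.3) = -0.108 pp.
Average years of schooling: 0.29 × 5.4 = 1.566 pp.
The labor force: 0.35 × (-1.7) = -0.595 pp.
TFP growth = 1.7 − 0.863 = 0.837%.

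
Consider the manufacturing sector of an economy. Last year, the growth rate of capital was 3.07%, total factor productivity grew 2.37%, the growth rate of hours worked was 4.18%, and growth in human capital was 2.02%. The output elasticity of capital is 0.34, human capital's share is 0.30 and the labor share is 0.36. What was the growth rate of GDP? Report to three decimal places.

GDP growth was 5.525%.

Labor's share = 1 − 0.34 − 0.3 = 0.36.
Capital: 0.34 × 3.07 = 1.0438 pp.
Human capital: 0.3 × 2.02 = 0.606 pp.
Hours worked: 0.36 × 4.18 = 1.5048 pp.
Output growth = 2.37 + 3.1546 = 5.5246%.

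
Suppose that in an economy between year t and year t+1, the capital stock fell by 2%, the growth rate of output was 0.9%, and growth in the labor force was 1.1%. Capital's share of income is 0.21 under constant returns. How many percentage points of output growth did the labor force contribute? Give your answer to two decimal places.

0.87

Labor's share = 1 − 0.21 = 0.79.
Contribution = share × growth = 0.79 × 1.1 = 0.869 pp.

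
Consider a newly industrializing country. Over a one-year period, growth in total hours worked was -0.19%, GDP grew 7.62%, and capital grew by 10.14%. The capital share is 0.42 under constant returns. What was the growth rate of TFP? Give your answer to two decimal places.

TFP growth was 3.47%.

Labor's share = 1 − 0.42 = 0.58.
Capital: 0.42 × 10.14 = 4.2588 pp.
Total hours worked: 0.58 × (-0.19) = -0.1102 pp.
TFP growth = 7.62 − 4.1486 = 3.4714%.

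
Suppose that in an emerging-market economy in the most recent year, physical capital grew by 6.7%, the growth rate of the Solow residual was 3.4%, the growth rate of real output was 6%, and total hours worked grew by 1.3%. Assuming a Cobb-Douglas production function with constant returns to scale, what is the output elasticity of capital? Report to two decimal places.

gY = gA + α·gK + (1−α)·gL, so gY − gA − gL = α(gK − gL).
6 − 3.4 − 1.3 = α × (6.7 − 1.3).
1.3 = 5.4 α, so α = 0.2407.

The output elasticity of capital is 0.24.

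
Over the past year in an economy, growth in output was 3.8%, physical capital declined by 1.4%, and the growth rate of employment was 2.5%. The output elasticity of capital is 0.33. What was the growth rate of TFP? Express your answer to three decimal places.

Labor's share = 1 − 0.33 = 0.67.
Physical capital: 0.33 × (-1.4) = -0.462 pp.
Employment: 0.67 × 2.5 = 1.675 pp.
TFP growth = 3.8 − 1.213 = 2.587%.

2.587%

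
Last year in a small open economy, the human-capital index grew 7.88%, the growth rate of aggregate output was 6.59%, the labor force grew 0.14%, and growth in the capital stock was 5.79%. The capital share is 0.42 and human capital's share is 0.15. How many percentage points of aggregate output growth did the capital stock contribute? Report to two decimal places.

Contribution = share × growth = 0.42 × 5.79 = 2.4318 pp.

2.43 pp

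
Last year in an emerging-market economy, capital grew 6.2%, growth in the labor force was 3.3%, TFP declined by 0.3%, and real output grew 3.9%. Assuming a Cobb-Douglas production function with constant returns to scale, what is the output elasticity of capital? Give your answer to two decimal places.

α = 0.31

gY = gA + α·gK + (1−α)·gL, so gY − gA − gL = α(gK − gL).
3.9 + 0.3 − 3.3 = α × (6.2 − 3.3).
0.9 = 2.9 α, so α = 0.3103.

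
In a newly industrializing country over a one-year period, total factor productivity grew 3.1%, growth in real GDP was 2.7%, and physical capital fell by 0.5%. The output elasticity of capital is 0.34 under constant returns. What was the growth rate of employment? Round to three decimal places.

-0.348%

Labor's share = 1 − 0.34 = 0.66.
gY = gA + 0.34×(-0.5) + 0.66×g.
0.66×g = 2.7 − 3.1 + 0.17 = -0.23.
g = -0.23 / 0.66 = -0.34848%.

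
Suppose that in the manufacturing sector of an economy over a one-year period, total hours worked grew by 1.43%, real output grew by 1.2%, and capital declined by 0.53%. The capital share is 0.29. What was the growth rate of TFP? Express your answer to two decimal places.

TFP grew 0.34%.

Labor's share = 1 − 0.29 = 0.71.
Capital: 0.29 × (-0.53) = -0.1537 pp.
Total hours worked: 0.71 × 1.43 = 1.0153 pp.
TFP growth = 1.2 − 0.8616 = 0.3384%.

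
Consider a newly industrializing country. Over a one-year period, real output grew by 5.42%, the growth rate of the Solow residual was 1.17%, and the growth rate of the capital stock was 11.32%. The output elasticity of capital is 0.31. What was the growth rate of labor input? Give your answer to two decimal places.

Labor's share = 1 − 0.31 = 0.69.
gY = gA + 0.31×11.32 + 0.69×g.
0.69×g = 5.42 − 1.17 − 3.5092 = 0.7408.
g = 0.7408 / 0.69 = 1.0736%.

Labor input grew 1.07%.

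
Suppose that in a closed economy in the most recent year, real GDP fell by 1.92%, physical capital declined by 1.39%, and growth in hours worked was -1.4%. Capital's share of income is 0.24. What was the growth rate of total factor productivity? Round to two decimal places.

-0.52%

Labor's share = 1 − 0.24 = 0.76.
Physical capital: 0.24 × (-1.39) = -0.3336 pp.
Hours worked: 0.76 × (-1.4) = -1.064 pp.
TFP growth = -1.92 + 1.3976 = -0.5224%.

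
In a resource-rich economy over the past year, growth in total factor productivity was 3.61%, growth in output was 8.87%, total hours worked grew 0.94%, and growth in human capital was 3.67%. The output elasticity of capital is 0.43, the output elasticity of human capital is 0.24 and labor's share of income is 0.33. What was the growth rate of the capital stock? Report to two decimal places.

Labor's share = 1 − 0.43 − 0.24 = 0.33.
gY = gA + 0.24×3.67 + 0.33×0.94 + 0.43×g.
0.43×g = 8.87 − 3.61 − 1.191 = 4.069.
g = 4.069 / 0.43 = 9.4628%.

9.46%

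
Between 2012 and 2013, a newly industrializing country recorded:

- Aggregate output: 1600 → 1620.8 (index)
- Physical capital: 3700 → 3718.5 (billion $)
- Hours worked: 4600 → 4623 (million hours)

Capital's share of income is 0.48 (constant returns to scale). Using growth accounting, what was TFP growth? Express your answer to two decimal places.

Aggregate output growth = (1620.8 − 1600) / 1600 = 1.3%.
Physical capital growth = (3718.5 − 3700) / 3700 = 0.5%.
Hours worked growth = (4623 − 4600) / 4600 = 0.5%.
Labor's share = 1 − 0.48 = 0.52.
Physical capital: 0.48 × 0.5 = 0.24 pp.
Hours worked: 0.52 × 0.5 = 0.26 pp.
TFP growth = 1.3 − 0.5 = 0.8%.

TFP grew 0.80%.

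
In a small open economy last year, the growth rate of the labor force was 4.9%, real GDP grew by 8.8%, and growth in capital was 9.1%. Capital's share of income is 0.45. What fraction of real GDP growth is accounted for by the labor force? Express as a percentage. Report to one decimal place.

Labor's share = 1 − 0.45 = 0.55.
The labor force contributed 0.55 × 4.9 = 2.695 pp.
Share of growth = 2.695 / 8.8 × 100 = 30.625%.

The labor force accounted for 30.6% of growth.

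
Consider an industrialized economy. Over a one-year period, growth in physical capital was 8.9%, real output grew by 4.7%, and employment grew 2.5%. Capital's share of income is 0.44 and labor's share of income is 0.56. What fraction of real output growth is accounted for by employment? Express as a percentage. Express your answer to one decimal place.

Labor's share = 1 − 0.44 = 0.56.
Employment contributed 0.56 × 2.5 = 1.4 pp.
Share of growth = 1.4 / 4.7 × 100 = 29.787%.

29.8%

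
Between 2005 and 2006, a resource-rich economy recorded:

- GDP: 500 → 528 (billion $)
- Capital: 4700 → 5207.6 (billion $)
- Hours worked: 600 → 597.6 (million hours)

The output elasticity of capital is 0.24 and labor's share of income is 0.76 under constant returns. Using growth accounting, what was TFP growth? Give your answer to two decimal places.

TFP growth was 3.31%.

GDP growth = (528 − 500) / 500 = 5.6%.
Capital growth = (5207.6 − 4700) / 4700 = 10.8%.
Hours worked growth = (597.6 − 600) / 600 = -0.4%.
Labor's share = 1 − 0.24 = 0.76.
Capital: 0.24 × 10.8 = 2.592 pp.
Hours worked: 0.76 × (-0.4) = -0.304 pp.
TFP growth = 5.6 − 2.288 = 3.312%.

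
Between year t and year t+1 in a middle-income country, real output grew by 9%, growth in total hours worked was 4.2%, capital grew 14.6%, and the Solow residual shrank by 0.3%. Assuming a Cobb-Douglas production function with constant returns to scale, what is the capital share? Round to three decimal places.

α = 0.490

gY = gA + α·gK + (1−α)·gL, so gY − gA − gL = α(gK − gL).
9 + 0.3 − 4.2 = α × (14.6 − 4.2).
5.1 = 10.4 α, so α = 0.49038.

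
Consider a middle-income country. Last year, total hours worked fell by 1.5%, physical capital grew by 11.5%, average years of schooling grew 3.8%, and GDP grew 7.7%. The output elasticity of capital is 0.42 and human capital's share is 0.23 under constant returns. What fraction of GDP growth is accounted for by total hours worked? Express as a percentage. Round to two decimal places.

Total hours worked accounted for -6.82% of growth.

Labor's share = 1 − 0.42 − 0.23 = 0.35.
Total hours worked contributed 0.35 × (-1.5) = -0.525 pp.
Share of growth = -0.525 / 7.7 × 100 = -6.8182%.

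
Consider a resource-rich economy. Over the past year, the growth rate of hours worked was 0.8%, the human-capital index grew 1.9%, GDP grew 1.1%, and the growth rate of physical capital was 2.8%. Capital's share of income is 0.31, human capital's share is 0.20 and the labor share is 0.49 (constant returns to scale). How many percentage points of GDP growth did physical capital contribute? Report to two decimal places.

0.87

Contribution = share × growth = 0.31 × 2.8 = 0.868 pp.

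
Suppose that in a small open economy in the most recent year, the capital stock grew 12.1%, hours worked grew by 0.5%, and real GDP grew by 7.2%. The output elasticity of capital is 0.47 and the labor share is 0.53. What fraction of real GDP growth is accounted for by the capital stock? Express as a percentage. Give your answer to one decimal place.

The capital stock contributed 0.47 × 12.1 = 5.687 pp.
Share of growth = 5.687 / 7.2 × 100 = 78.986%.

79.0%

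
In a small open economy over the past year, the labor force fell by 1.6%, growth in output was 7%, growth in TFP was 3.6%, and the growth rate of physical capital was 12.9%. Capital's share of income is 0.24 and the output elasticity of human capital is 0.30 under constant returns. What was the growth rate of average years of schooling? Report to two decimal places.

3.47%

Labor's share = 1 − 0.24 − 0.3 = 0.46.
gY = gA + 0.24×12.9 + 0.46×(-1.6) + 0.3×g.
0.3×g = 7 − 3.6 − 2.36 = 1.04.
g = 1.04 / 0.3 = 3.4667%.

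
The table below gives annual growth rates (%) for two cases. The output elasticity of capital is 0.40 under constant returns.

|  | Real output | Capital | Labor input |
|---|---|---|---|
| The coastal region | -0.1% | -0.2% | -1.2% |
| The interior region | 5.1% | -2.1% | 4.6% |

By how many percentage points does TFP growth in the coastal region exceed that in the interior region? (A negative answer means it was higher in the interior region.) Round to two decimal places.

-2.48 percentage points

Labor's share = 1 − 0.4 = 0.6.
The coastal region: TFP = -0.1 + 0.08 + 0.72 = 0.7%.
The interior region: TFP = 5.1 + 0.84 − 2.76 = 3.18%.
Difference = 0.7 − (3.18) = -2.48 pp.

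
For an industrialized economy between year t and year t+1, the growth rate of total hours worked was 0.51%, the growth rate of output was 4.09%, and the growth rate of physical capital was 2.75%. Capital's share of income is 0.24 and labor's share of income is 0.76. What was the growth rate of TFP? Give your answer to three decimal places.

Labor's share = 1 − 0.24 = 0.76.
Physical capital: 0.24 × 2.75 = 0.66 pp.
Total hours worked: 0.76 × 0.51 = 0.3876 pp.
TFP growth = 4.09 − 1.0476 = 3.0424%.

TFP grew 3.042%.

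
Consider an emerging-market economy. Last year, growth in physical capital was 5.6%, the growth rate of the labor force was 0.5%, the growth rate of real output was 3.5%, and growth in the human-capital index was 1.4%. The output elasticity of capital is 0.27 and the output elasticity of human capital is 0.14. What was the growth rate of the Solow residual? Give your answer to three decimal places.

Labor's share = 1 − 0.27 − 0.14 = 0.59.
Physical capital: 0.27 × 5.6 = 1.512 pp.
The human-capital index: 0.14 × 1.4 = 0.196 pp.
The labor force: 0.59 × 0.5 = 0.295 pp.
TFP growth = 3.5 − 2.003 = 1.497%.

The Solow residual growth was 1.497%.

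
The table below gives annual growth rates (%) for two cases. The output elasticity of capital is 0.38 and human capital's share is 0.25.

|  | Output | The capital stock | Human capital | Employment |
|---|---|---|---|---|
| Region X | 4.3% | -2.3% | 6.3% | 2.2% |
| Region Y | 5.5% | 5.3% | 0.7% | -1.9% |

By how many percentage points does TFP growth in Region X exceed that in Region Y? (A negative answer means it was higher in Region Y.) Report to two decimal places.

Labor's share = 1 − 0.38 − 0.25 = 0.37.
Region X: TFP = 4.3 + 0.874 − 1.575 − 0.814 = 2.785%.
Region Y: TFP = 5.5 − 2.014 − 0.175 + 0.703 = 4.014%.
Difference = 2.785 − (4.014) = -1.229 pp.

-1.23 percentage points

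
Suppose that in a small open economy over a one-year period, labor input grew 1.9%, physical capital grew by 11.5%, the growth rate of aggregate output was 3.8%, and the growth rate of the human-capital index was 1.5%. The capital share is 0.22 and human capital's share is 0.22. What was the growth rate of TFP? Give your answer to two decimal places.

-0.12%

Labor's share = 1 − 0.22 − 0.22 = 0.56.
Physical capital: 0.22 × 11.5 = 2.53 pp.
The human-capital index: 0.22 × 1.5 = 0.33 pp.
Labor input: 0.56 × 1.9 = 1.064 pp.
TFP growth = 3.8 − 3.924 = -0.124%.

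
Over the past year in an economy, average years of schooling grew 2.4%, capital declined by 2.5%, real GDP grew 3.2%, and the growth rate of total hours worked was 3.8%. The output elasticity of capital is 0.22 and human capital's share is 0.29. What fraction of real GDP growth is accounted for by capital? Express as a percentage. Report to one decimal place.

-17.2%

Capital contributed 0.22 × (-2.5) = -0.55 pp.
Share of growth = -0.55 / 3.2 × 100 = -17.188%.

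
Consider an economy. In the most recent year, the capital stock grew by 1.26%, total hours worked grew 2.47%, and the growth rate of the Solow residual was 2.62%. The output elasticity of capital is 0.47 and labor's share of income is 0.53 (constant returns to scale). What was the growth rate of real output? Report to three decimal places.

Labor's share = 1 − 0.47 = 0.53.
The capital stock: 0.47 × 1.26 = 0.5922 pp.
Total hours worked: 0.53 × 2.47 = 1.3091 pp.
Output growth = 2.62 + 1.9013 = 4.5213%.

4.521%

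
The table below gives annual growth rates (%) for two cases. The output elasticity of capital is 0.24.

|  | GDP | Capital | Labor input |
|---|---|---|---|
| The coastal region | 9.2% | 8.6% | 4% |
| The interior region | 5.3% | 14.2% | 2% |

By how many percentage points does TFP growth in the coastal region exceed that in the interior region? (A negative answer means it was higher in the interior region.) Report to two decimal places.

3.72 percentage points

Labor's share = 1 − 0.24 = 0.76.
The coastal region: TFP = 9.2 − 2.064 − 3.04 = 4.096%.
The interior region: TFP = 5.3 − 3.408 − 1.52 = 0.372%.
Difference = 4.096 − (0.372) = 3.724 pp.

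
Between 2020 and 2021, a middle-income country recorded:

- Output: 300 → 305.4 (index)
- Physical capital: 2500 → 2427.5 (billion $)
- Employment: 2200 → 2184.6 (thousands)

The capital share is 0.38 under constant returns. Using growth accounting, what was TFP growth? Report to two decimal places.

3.34%

Output growth = (305.4 − 300) / 300 = 1.8%.
Physical capital growth = (2427.5 − 2500) / 2500 = -2.9%.
Employment growth = (2184.6 − 2200) / 2200 = -0.7%.
Labor's share = 1 − 0.38 = 0.62.
Physical capital: 0.38 × (-2.9) = -1.102 pp.
Employment: 0.62 × (-0.7) = -0.434 pp.
TFP growth = 1.8 + 1.536 = 3.336%.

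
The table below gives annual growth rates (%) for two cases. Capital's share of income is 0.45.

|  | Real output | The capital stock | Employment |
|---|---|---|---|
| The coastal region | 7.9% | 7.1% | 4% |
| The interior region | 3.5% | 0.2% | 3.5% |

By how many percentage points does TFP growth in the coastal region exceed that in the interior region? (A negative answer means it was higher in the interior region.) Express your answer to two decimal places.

Labor's share = 1 − 0.45 = 0.55.
The coastal region: TFP = 7.9 − 3.195 − 2.2 = 2.505%.
The interior region: TFP = 3.5 − 0.09 − 1.925 = 1.485%.
Difference = 2.505 − (1.485) = 1.02 pp.

1.02 percentage points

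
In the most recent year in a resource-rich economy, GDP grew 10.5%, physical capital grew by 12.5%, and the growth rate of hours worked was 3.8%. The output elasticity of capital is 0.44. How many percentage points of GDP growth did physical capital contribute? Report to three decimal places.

5.500 percentage points

Contribution = share × growth = 0.44 × 12.5 = 5.5 pp.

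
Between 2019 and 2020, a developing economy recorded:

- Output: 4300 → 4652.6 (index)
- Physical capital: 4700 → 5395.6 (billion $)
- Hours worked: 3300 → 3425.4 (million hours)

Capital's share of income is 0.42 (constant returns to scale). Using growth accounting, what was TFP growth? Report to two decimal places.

Output growth = (4652.6 − 4300) / 4300 = 8.2%.
Physical capital growth = (5395.6 − 4700) / 4700 = 14.8%.
Hours worked growth = (3425.4 − 3300) / 3300 = 3.8%.
Labor's share = 1 − 0.42 = 0.58.
Physical capital: 0.42 × 14.8 = 6.216 pp.
Hours worked: 0.58 × 3.8 = 2.204 pp.
TFP growth = 8.2 − 8.42 = -0.22%.

-0.22%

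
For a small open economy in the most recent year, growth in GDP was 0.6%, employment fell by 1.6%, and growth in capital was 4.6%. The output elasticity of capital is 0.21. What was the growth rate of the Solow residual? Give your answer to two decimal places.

Labor's share = 1 − 0.21 = 0.79.
Capital: 0.21 × 4.6 = 0.966 pp.
Employment: 0.79 × (-1.6) = -1.264 pp.
TFP growth = 0.6 + 0.298 = 0.898%.

The Solow residual grew 0.90%.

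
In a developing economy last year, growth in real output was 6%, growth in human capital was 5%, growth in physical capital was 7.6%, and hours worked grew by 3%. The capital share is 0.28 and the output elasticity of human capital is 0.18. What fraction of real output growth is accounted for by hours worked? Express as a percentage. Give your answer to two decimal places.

Hours worked accounted for 27.00% of growth.

Labor's share = 1 − 0.28 − 0.18 = 0.54.
Hours worked contributed 0.54 × 3 = 1.62 pp.
Share of growth = 1.62 / 6 × 100 = 27%.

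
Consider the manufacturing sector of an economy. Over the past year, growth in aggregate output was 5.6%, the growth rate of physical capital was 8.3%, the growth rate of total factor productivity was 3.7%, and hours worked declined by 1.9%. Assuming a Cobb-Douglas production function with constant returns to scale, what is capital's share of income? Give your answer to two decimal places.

gY = gA + α·gK + (1−α)·gL, so gY − gA − gL = α(gK − gL).
5.6 − 3.7 + 1.9 = α × (8.3 − (-1.9)).
3.8 = 10.2 α, so α = 0.3725.

Capital's share of income is 0.37.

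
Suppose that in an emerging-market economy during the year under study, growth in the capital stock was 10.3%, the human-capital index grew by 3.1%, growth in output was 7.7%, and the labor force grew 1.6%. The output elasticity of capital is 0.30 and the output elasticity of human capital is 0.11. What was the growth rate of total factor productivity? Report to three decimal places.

Labor's share = 1 − 0.3 − 0.11 = 0.59.
The capital stock: 0.3 × 10.3 = 3.09 pp.
The human-capital index: 0.11 × 3.1 = 0.341 pp.
The labor force: 0.59 × 1.6 = 0.944 pp.
TFP growth = 7.7 − 4.375 = 3.325%.

3.325%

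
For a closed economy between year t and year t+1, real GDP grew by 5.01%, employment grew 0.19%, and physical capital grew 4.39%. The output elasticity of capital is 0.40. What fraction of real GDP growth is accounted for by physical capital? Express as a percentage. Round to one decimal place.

Physical capital contributed 0.4 × 4.39 = 1.756 pp.
Share of growth = 1.756 / 5.01 × 100 = 35.05%.

Physical capital accounted for 35.0% of growth.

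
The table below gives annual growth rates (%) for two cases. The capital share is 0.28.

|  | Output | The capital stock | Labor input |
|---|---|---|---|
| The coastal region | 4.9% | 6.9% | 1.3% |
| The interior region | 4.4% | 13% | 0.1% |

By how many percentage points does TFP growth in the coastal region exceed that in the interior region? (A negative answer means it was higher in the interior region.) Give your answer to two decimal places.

Labor's share = 1 − 0.28 = 0.72.
The coastal region: TFP = 4.9 − 1.932 − 0.936 = 2.032%.
The interior region: TFP = 4.4 − 3.64 − 0.072 = 0.688%.
Difference = 2.032 − (0.688) = 1.344 pp.

1.34 percentage points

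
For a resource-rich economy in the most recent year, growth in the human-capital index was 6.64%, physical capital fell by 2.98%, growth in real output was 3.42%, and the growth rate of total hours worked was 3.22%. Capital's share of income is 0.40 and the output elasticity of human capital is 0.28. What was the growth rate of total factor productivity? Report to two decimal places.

1.72%

Labor's share = 1 − 0.4 − 0.28 = 0.32.
Physical capital: 0.4 × (-2.98) = -1.192 pp.
The human-capital index: 0.28 × 6.64 = 1.8592 pp.
Total hours worked: 0.32 × 3.22 = 1.0304 pp.
TFP growth = 3.42 − 1.6976 = 1.7224%.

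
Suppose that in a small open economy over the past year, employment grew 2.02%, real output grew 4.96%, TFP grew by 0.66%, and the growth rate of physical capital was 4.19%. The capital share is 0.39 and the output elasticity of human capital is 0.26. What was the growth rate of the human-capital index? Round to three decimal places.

Labor's share = 1 − 0.39 − 0.26 = 0.35.
gY = gA + 0.39×4.19 + 0.35×2.02 + 0.26×g.
0.26×g = 4.96 − 0.66 − 2.3411 = 1.9589.
g = 1.9589 / 0.26 = 7.53423%.

7.534%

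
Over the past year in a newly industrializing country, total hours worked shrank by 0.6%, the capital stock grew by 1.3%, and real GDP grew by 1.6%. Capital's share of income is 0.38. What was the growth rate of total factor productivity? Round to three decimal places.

Total factor productivity grew 1.478%.

Labor's share = 1 − 0.38 = 0.62.
The capital stock: 0.38 × 1.3 = 0.494 pp.
Total hours worked: 0.62 × (-0.6) = -0.372 pp.
TFP growth = 1.6 − 0.122 = 1.478%.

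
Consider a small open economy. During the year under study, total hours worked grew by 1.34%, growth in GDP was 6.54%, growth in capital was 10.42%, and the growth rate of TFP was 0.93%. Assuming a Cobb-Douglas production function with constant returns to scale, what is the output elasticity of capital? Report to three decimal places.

gY = gA + α·gK + (1−α)·gL, so gY − gA − gL = α(gK − gL).
6.54 − 0.93 − 1.34 = α × (10.42 − 1.34).
4.27 = 9.08 α, so α = 0.47026.

0.470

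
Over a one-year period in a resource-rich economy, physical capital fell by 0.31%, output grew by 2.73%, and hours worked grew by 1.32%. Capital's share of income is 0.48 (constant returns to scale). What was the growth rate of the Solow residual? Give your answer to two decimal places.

2.19%

Labor's share = 1 − 0.48 = 0.52.
Physical capital: 0.48 × (-0.31) = -0.1488 pp.
Hours worked: 0.52 × 1.32 = 0.6864 pp.
TFP growth = 2.73 − 0.5376 = 2.1924%.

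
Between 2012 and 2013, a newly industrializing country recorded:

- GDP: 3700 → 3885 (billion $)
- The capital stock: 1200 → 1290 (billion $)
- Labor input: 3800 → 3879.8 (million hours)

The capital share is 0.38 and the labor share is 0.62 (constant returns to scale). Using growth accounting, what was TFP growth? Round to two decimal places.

GDP growth = (3885 − 3700) / 3700 = 5%.
The capital stock growth = (1290 − 1200) / 1200 = 7.5%.
Labor input growth = (3879.8 − 3800) / 3800 = 2.1%.
Labor's share = 1 − 0.38 = 0.62.
The capital stock: 0.38 × 7.5 = 2.85 pp.
Labor input: 0.62 × 2.1 = 1.302 pp.
TFP growth = 5 − 4.152 = 0.848%.

0.85%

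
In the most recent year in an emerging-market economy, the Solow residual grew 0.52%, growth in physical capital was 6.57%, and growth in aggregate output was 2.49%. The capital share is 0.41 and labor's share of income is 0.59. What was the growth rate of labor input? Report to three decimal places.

-1.227%

Labor's share = 1 − 0.41 = 0.59.
gY = gA + 0.41×6.57 + 0.59×g.
0.59×g = 2.49 − 0.52 − 2.6937 = -0.7237.
g = -0.7237 / 0.59 = -1.22661%.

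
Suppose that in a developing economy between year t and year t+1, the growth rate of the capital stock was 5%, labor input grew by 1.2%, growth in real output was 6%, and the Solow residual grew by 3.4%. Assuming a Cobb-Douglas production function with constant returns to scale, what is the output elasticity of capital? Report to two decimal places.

The output elasticity of capital is 0.37.

gY = gA + α·gK + (1−α)·gL, so gY − gA − gL = α(gK − gL).
6 − 3.4 − 1.2 = α × (5 − 1.2).
1.4 = 3.8 α, so α = 0.3684.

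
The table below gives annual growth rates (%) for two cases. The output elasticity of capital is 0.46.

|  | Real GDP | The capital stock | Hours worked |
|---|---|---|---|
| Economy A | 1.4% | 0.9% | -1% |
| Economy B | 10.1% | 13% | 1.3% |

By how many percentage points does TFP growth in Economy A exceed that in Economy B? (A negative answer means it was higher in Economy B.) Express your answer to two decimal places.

Labor's share = 1 − 0.46 = 0.54.
Economy A: TFP = 1.4 − 0.414 + 0.54 = 1.526%.
Economy B: TFP = 10.1 − 5.98 − 0.702 = 3.418%.
Difference = 1.526 − (3.418) = -1.892 pp.

-1.89 percentage points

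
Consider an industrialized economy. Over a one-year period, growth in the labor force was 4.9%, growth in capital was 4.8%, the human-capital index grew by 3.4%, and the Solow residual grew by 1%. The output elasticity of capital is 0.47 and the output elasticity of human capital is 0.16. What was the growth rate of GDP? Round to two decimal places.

GDP grew 5.61%.

Labor's share = 1 − 0.47 − 0.16 = 0.37.
Capital: 0.47 × 4.8 = 2.256 pp.
The human-capital index: 0.16 × 3.4 = 0.544 pp.
The labor force: 0.37 × 4.9 = 1.813 pp.
Output growth = 1 + 4.613 = 5.613%.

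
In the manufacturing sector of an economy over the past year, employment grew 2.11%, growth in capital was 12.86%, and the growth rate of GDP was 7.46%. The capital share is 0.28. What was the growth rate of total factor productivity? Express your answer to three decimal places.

Labor's share = 1 − 0.28 = 0.72.
Capital: 0.28 × 12.86 = 3.6008 pp.
Employment: 0.72 × 2.11 = 1.5192 pp.
TFP growth = 7.46 − 5.12 = 2.34%.

Total factor productivity growth was 2.340%.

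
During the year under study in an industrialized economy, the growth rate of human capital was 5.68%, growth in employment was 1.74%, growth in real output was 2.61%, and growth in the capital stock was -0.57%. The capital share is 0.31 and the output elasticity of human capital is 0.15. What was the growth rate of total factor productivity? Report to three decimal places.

0.995%

Labor's share = 1 − 0.31 − 0.15 = 0.54.
The capital stock: 0.31 × (-0.57) = -0.1767 pp.
Human capital: 0.15 × 5.68 = 0.852 pp.
Employment: 0.54 × 1.74 = 0.9396 pp.
TFP growth = 2.61 − 1.6149 = 0.9951%.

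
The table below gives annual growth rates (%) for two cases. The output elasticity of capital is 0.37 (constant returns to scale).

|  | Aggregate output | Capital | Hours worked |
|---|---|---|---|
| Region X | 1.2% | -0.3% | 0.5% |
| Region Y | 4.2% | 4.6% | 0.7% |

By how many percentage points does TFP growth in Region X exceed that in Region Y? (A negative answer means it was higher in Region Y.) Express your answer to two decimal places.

Labor's share = 1 − 0.37 = 0.63.
Region X: TFP = 1.2 + 0.111 − 0.315 = 0.996%.
Region Y: TFP = 4.2 − 1.702 − 0.441 = 2.057%.
Difference = 0.996 − (2.057) = -1.061 pp.

-1.06 percentage points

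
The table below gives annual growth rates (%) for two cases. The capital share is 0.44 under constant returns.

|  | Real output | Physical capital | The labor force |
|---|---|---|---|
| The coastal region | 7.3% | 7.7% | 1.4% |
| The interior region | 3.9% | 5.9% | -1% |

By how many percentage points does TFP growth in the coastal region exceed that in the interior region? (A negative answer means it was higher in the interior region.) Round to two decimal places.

Labor's share = 1 − 0.44 = 0.56.
The coastal region: TFP = 7.3 − 3.388 − 0.784 = 3.128%.
The interior region: TFP = 3.9 − 2.596 + 0.56 = 1.864%.
Difference = 3.128 − (1.864) = 1.264 pp.

1.26 percentage points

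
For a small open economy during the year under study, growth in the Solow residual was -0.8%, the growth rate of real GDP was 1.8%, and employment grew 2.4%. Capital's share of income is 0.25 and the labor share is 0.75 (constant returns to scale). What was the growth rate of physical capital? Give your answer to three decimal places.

Physical capital growth was 3.200%.

Labor's share = 1 − 0.25 = 0.75.
gY = gA + 0.75×2.4 + 0.25×g.
0.25×g = 1.8 + 0.8 − 1.8 = 0.8.
g = 0.8 / 0.25 = 3.2%.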